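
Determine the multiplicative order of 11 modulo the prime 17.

The order of 11 must divide p − 1 = 16 = 2^4.
Divisors: 1, 2, 4, 8, 16.
Check each in increasing order: 11^1 ≡ 11;  11^2 ≡ 2;  11^4 ≡ 4;  11^8 ≡ 16;  11^16 ≡ 1.
Smallest exponent giving 1 is 16.

16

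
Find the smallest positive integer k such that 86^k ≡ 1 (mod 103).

102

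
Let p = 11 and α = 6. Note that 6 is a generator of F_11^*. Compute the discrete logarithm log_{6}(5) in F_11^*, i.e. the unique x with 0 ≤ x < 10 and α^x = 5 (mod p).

6

Successive powers of 6 modulo 11:
  6^0=1  6^1=6  6^2=3  6^3=7  6^4=9  6^5=10
  6^6=5
So 6^6 ≡ 5 (mod 11), giving x = 6.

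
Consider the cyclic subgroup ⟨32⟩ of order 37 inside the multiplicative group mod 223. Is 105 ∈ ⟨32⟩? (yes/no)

105 ∈ ⟨32⟩ iff 105^37 ≡ 1 (mod 223), since |⟨32⟩| = 37.
105^37 mod 223 = 1.
Since 1 = 1, 105 lies in the subgroup.

yes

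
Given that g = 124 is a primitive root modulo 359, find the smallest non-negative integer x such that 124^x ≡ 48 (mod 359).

302

Baby-step giant-step with m = ceil(sqrt(358)) = 19.
Baby table (124^j mod 359 for j=0..18):
  0:1  1:124  2:298  3:334  4:131  5:89  6:266  7:315
  8:288  9:171  10:23  11:339  12:33  13:143  14:141  15:252
  16:15  17:65  18:162
Giant step factor: 124^(-19) ≡ 157 (mod 359).
Scan 48·157^i mod 359 for i = 0, 1, …:
  i=0: 48   i=1: 356   i=2: 247   i=3: 7
  i=4: 22   i=5: 223   i=6: 188   i=7: 78
  i=8: 40   i=9: 177     …   i=14: 37
  i=15: 65
Match at i=15, j=17: x = 15·19 + 17 = 302.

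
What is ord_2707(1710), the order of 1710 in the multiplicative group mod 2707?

The order of 1710 must divide p − 1 = 2706 = 2 · 3 · 11 · 41.
Divisors: 1, 2, 3, 6, 11, 22, 33, 41, 66, 82, 123, 246, 451, 902, 1353, 2706.
Check each in increasing order: 1710^1 ≡ 1710;  1710^2 ≡ 540;  1710^3 ≡ 313;  1710^6 ≡ 517;  1710^11 ≡ 1380;  1710^22 ≡ 1379;  1710^33 ≡ 2706;  1710^41 ≡ 2348;  1710^66 ≡ 1.
Smallest exponent giving 1 is 66.

66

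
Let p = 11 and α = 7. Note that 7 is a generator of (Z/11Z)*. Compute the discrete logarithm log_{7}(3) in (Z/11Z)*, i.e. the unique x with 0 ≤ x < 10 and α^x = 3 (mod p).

4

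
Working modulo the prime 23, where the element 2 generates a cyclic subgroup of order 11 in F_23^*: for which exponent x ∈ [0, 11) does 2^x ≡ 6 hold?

Successive powers of 2 modulo 23:
  2^0=1  2^1=2  2^2=4  2^3=8  2^4=16  2^5=9
  2^6=18  2^7=13  2^8=3  2^9=6
So 2^9 ≡ 6 (mod 23), giving x = 9.

9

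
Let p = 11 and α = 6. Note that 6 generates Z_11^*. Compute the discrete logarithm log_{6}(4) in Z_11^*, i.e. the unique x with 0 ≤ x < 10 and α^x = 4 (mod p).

8

Successive powers of 6 modulo 11:
  6^0=1  6^1=6  6^2=3  6^3=7  6^4=9  6^5=10
  6^6=5  6^7=8  6^8=4
So 6^8 ≡ 4 (mod 11), giving x = 8.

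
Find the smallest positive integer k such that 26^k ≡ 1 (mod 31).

6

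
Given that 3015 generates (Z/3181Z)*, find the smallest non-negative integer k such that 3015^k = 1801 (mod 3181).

3107

Baby-step giant-step with m = ceil(sqrt(3180)) = 57.
Baby table (3015^j mod 3181 for j=0..56):
  0:1  1:3015  2:2108  3:3163  4:2988  5:228  6:324  7:293
  8:2258  9:530  10:1088  11:709  12:3  13:2683  14:3143  15:3127
  16:2602  17:684  18:972  19:879  20:412  21:1590  22:83  23:2127
  24:9  25:1687  26:3067  27:3019  28:1444  29:2052  30:2916  31:2637
  32:1236  33:1589  34:249  35:19  36:27  37:1880  38:2839  39:2695
  40:1151  41:2975  42:2386  43:1549  44:527  45:1586  46:747  47:57
  48:81  49:2459  50:2155  51:1723  52:272  53:2563  54:796  55:1466
  56:1581
Giant step factor: 3015^(-57) ≡ 589 (mod 3181).
Scan 1801·589^i mod 3181 for i = 0, 1, …:
  i=0: 1801   i=1: 1516   i=2: 2244   i=3: 1601
  i=4: 1413   i=5: 2016   i=6: 911   i=7: 2171
  i=8: 3138   i=9: 121     …   i=53: 927
  i=54: 2052
Match at i=54, j=29: k = 54·57 + 29 = 3107.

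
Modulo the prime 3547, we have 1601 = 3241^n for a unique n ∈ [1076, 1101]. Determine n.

Compute 3241^1076 mod 3547 = 2064, then multiply by 3241 repeatedly:
  3241^1076=2064  3241^1077=3329  3241^1078=2862  3241^1079=337  3241^1080=3288
  3241^1081=1220  3241^1082=2662  3241^1083=1238  3241^1084=701  3241^1085=1861
  3241^1086=1601
Found 1601 at exponent 1086.

1086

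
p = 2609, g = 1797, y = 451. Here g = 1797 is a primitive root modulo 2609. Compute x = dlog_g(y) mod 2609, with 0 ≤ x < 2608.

1768

Baby-step giant-step with m = ceil(sqrt(2608)) = 52.
Baby table (1797^j mod 2609 for j=0..51):
  0:1  1:1797  2:1876  3:344  4:2444  5:921  6:931  7:638
  8:1135  9:1966  10:316  11:1699  12:573  13:1735  14:40  15:1437
  16:1988  17:715  18:1227  19:314  20:714  21:2039  22:1047  23:370
  24:2204  25:126  26:2048  27:1566  28:1600  29:82  30:1250  31:2510
  32:2118  33:2124  34:2470  35:681  36:136  37:1755  38:2063  39:2431
  40:1041  41:24  42:1384  43:671  44:429  45:1258  46:1232  47:1472
  48:2267  49:1150  50:222  51:2366
Giant step factor: 1797^(-52) ≡ 283 (mod 2609).
Scan 451·283^i mod 2609 for i = 0, 1, …:
  i=0: 451   i=1: 2401   i=2: 1143   i=3: 2562
  i=4: 2353   i=5: 604   i=6: 1347   i=7: 287
  i=8: 342   i=9: 253     …   i=33: 1641
  i=34: 1
Match at i=34, j=0: x = 34·52 + 0 = 1768.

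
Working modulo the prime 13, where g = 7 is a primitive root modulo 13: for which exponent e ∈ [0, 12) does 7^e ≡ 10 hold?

2

Successive powers of 7 modulo 13:
  7^0=1  7^1=7  7^2=10
So 7^2 ≡ 10 (mod 13), giving e = 2.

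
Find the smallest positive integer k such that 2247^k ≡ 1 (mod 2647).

2646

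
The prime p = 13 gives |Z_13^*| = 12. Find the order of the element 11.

12

The order of 11 must divide p − 1 = 12 = 2^2 · 3.
Divisors: 1, 2, 3, 4, 6, 12.
Check each in increasing order: 11^1 ≡ 11;  11^2 ≡ 4;  11^3 ≡ 5;  11^4 ≡ 3;  11^6 ≡ 12;  11^12 ≡ 1.
Smallest exponent giving 1 is 12.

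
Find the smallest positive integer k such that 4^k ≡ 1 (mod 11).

The order of 4 must divide p − 1 = 10 = 2 · 5.
Divisors: 1, 2, 5, 10.
Check each in increasing order: 4^1 ≡ 4;  4^2 ≡ 5;  4^5 ≡ 1.
Smallest exponent giving 1 is 5.

5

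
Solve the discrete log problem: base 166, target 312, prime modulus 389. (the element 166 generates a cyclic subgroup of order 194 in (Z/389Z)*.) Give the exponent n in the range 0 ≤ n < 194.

Baby-step giant-step with m = ceil(sqrt(194)) = 14.
Baby table (166^j mod 389 for j=0..13):
  0:1  1:166  2:326  3:45  4:79  5:277  6:80  7:54
  8:17  9:99  10:96  11:376  12:176  13:41
Giant step factor: 166^(-14) ≡ 129 (mod 389).
Scan 312·129^i mod 389 for i = 0, 1, …:
  i=0: 312   i=1: 181   i=2: 9   i=3: 383
  i=4: 4   i=5: 127   i=6: 45
Match at i=6, j=3: n = 6·14 + 3 = 87.

87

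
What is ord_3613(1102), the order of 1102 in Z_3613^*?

The order of 1102 must divide p − 1 = 3612 = 2^2 · 3 · 7 · 43.
Divisors: 1, 2, 3, 4, 6, 7, 12, 14, 21, 28, 42, 43, 84, 86, 129, 172, 258, 301, 516, 602, 903, 1204, 1806, 3612.
Check each in increasing order: 1102^1 ≡ 1102;  1102^2 ≡ 436;  1102^3 ≡ 3556;  1102^4 ≡ 2220;  1102^6 ≡ 3249;  1102^7 ≡ 3528;  1102^12 ≡ 2428;  1102^14 ≡ 3612;  1102^21 ≡ 85;  1102^28 ≡ 1.
Smallest exponent giving 1 is 28.

28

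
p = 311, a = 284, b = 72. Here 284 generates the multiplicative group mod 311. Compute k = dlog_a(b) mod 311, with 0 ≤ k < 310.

Baby-step giant-step with m = ceil(sqrt(310)) = 18.
Baby table (284^j mod 311 for j=0..17):
  0:1  1:284  2:107  3:221  4:253  5:11  6:14  7:244
  8:254  9:295  10:121  11:154  12:196  13:306  14:135  15:87
  16:139  17:290
Giant step factor: 284^(-18) ≡ 147 (mod 311).
Scan 72·147^i mod 311 for i = 0, 1, …:
  i=0: 72   i=1: 10   i=2: 226   i=3: 256
  i=4: 1
Match at i=4, j=0: k = 4·18 + 0 = 72.

72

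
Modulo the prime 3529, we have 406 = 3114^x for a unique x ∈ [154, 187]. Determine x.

Compute 3114^154 mod 3529 = 40, then multiply by 3114 repeatedly:
  3114^154=40  3114^155=1045  3114^156=392  3114^157=3183  3114^158=2430
  3114^159=844  3114^160=2640  3114^161=1919  3114^162=1169  3114^163=1867
  3114^164=1575  3114^165=2769  3114^166=1319  3114^167=3139  3114^168=3045
  3114^169=3236  3114^170=1609  3114^171=2775  3114^172=2358  3114^173=2492
  3114^174=3346  3114^175=1836  3114^176=324  3114^177=3171  3114^178=352
  3114^179=2138  3114^180=2038  3114^181=1190  3114^182=210  3114^183=1075
  3114^184=2058  3114^185=3477  3114^186=406
Found 406 at exponent 186.

186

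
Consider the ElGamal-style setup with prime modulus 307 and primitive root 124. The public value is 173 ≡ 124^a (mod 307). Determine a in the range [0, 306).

35

Baby-step giant-step with m = ceil(sqrt(306)) = 18.
Baby table (124^j mod 307 for j=0..17):
  0:1  1:124  2:26  3:154  4:62  5:13  6:77  7:31
  8:160  9:192  10:169  11:80  12:96  13:238  14:40  15:48
  16:119  17:20
Giant step factor: 124^(-18) ≡ 64 (mod 307).
Scan 173·64^i mod 307 for i = 0, 1, …:
  i=0: 173   i=1: 20
Match at i=1, j=17: a = 1·18 + 17 = 35.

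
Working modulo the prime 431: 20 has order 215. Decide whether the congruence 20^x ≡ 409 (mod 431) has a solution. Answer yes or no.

no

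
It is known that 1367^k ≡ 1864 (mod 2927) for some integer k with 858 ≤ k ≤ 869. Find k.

868

Compute 1367^858 mod 2927 = 2305, then multiply by 1367 repeatedly:
  1367^858=2305  1367^859=1483  1367^860=1777  1367^861=2676  1367^862=2269
  1367^863=2030  1367^864=214  1367^865=2765  1367^866=998  1367^867=284
  1367^868=1864
Found 1864 at exponent 868.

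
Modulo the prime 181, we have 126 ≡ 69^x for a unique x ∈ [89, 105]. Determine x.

Compute 69^89 mod 181 = 160, then multiply by 69 repeatedly:
  69^89=160  69^90=180  69^91=112  69^92=126
Found 126 at exponent 92.

92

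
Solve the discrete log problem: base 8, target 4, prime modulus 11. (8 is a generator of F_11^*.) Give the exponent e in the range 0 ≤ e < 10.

4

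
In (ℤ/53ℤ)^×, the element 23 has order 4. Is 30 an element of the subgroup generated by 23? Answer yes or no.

⟨23⟩ has order 4; its elements mod 53 are {1, 23, 30, 52}.
30 is in this set.

yes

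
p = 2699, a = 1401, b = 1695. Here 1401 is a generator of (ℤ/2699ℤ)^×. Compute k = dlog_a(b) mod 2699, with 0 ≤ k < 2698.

Baby-step giant-step with m = ceil(sqrt(2698)) = 52.
Baby table (1401^j mod 2699 for j=0..51):
  0:1  1:1401  2:628  3:2653  4:330  5:801  6:2116  7:1014
  8:940  9:2527  10:1938  11:2643  12:2514  13:2618  14:2576  15:413
  16:1027  17:260  18:2594  19:1340  20:1535  21:2131  22:437  23:2263
  24:1837  25:1490  26:1163  27:1866  28:1634  29:482  30:532  31:408
  32:2119  33:2518  34:125  35:2389  36:229  37:2347  38:765  39:262
  40:2697  41:2596  42:1443  43:92  44:2039  45:1097  46:1166  47:671
  48:819  49:344  50:1522  51:112
Giant step factor: 1401^(-52) ≡ 1758 (mod 2699).
Scan 1695·1758^i mod 2699 for i = 0, 1, …:
  i=0: 1695   i=1: 114   i=2: 686   i=3: 2234
  i=4: 327   i=5: 2678   i=6: 868   i=7: 1009
  i=8: 579   i=9: 359     …   i=21: 2449
  i=22: 437
Match at i=22, j=22: k = 22·52 + 22 = 1166.

1166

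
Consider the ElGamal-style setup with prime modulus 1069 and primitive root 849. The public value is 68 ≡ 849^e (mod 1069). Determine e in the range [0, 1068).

826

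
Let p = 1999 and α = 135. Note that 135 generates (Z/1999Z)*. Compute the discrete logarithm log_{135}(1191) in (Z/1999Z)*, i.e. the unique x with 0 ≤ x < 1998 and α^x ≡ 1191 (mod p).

1665

Baby-step giant-step with m = ceil(sqrt(1998)) = 45.
Baby table (135^j mod 1999 for j=0..44):
  0:1  1:135  2:234  3:1605  4:783  5:1757  6:1313  7:1343
  8:1395  9:419  10:593  11:95  12:831  13:241  14:551  15:422
  16:998  17:797  18:1648  19:591  20:1824  21:363  22:1029  23:984
  24:906  25:371  26:110  27:857  28:1752  29:638  30:173  31:1366
  32:502  33:1803  34:1526  35:113  36:1262  37:455  38:1455  39:523
  40:640  41:443  42:1834  43:1713  44:1370
Giant step factor: 135^(-45) ≡ 635 (mod 1999).
Scan 1191·635^i mod 1999 for i = 0, 1, …:
  i=0: 1191   i=1: 663   i=2: 1215   i=3: 1910
  i=4: 1456   i=5: 1022   i=6: 1294   i=7: 101
  i=8: 167   i=9: 98     …   i=36: 1042
  i=37: 1
Match at i=37, j=0: x = 37·45 + 0 = 1665.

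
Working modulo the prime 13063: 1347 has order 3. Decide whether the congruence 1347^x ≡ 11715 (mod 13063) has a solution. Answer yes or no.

⟨1347⟩ has order 3; its elements mod 13063 are {1, 1347, 11715}.
11715 is in this set.

yes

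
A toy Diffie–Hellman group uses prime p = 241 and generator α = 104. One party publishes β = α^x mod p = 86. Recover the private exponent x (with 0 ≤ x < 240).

17

Successive powers of 104 modulo 241:
  104^0=1  104^1=104  104^2=212  104^3=117  104^4=118  104^5=222
  104^6=193  104^7=69  104^8=187  104^9=168  104^10=120  104^11=189
  104^12=135  104^13=62  104^14=182  104^15=130  104^16=24  104^17=86
So 104^17 ≡ 86 (mod 241), giving x = 17.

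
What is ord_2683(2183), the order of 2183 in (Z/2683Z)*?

1341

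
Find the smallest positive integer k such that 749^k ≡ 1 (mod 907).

The order of 749 must divide p − 1 = 906 = 2 · 3 · 151.
Divisors: 1, 2, 3, 6, 151, 302, 453, 906.
Check each in increasing order: 749^1 ≡ 749;  749^2 ≡ 475;  749^3 ≡ 231;  749^6 ≡ 755;  749^151 ≡ 523;  749^302 ≡ 522;  749^453 ≡ 906;  749^906 ≡ 1.
Smallest exponent giving 1 is 906.

906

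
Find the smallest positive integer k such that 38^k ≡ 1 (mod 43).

The order of 38 must divide p − 1 = 42 = 2 · 3 · 7.
Divisors: 1, 2, 3, 6, 7, 14, 21, 42.
Check each in increasing order: 38^1 ≡ 38;  38^2 ≡ 25;  38^3 ≡ 4;  38^6 ≡ 16;  38^7 ≡ 6;  38^14 ≡ 36;  38^21 ≡ 1.
Smallest exponent giving 1 is 21.

21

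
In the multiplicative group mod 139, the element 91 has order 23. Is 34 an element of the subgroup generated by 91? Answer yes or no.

yes

34 ∈ ⟨91⟩ iff 34^23 ≡ 1 (mod 139), since |⟨91⟩| = 23.
34^23 mod 139 = 1.
Since 1 = 1, 34 lies in the subgroup.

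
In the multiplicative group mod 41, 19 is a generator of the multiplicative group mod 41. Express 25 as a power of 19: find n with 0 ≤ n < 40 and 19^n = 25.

Successive powers of 19 modulo 41:
  19^0=1  19^1=19  19^2=33  19^3=12  19^4=23  19^5=27
  19^6=21  19^7=30  19^8=37  19^9=6  19^10=32  19^11=34
  19^12=31  19^13=15  19^14=39  19^15=3  19^16=16  19^17=17
  19^18=36  19^19=28  19^20=40  19^21=22  19^22=8  19^23=29
  19^24=18  19^25=14  19^26=20  19^27=11  19^28=4  19^29=35
  19^30=9  19^31=7  19^32=10  19^33=26  19^34=2  19^35=38
  19^36=25
So 19^36 ≡ 25 (mod 41), giving n = 36.

36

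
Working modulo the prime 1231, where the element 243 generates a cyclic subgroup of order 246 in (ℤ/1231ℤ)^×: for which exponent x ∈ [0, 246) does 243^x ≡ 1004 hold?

Baby-step giant-step with m = ceil(sqrt(246)) = 16.
Baby table (243^j mod 1231 for j=0..15):
  0:1  1:243  2:1192  3:371  4:290  5:303  6:1000  7:493
  8:392  9:469  10:715  11:174  12:428  13:600  14:542  15:1220
Giant step factor: 243^(-16) ≡ 35 (mod 1231).
Scan 1004·35^i mod 1231 for i = 0, 1, …:
  i=0: 1004   i=1: 672   i=2: 131   i=3: 892
  i=4: 445   i=5: 803   i=6: 1023   i=7: 106
  i=8: 17   i=9: 595   i=10: 1129   i=11: 123
  i=12: 612   i=13: 493
Match at i=13, j=7: x = 13·16 + 7 = 215.

215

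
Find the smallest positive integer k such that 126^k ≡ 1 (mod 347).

The order of 126 must divide p − 1 = 346 = 2 · 173.
Divisors: 1, 2, 173, 346.
Check each in increasing order: 126^1 ≡ 126;  126^2 ≡ 261;  126^173 ≡ 1.
Smallest exponent giving 1 is 173.

173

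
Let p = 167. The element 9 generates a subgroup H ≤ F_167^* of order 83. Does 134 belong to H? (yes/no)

no

134 ∈ ⟨9⟩ iff 134^83 ≡ 1 (mod 167), since |⟨9⟩| = 83.
134^83 mod 167 = 166.
Since 166 ≠ 1, 134 does not lie in the subgroup.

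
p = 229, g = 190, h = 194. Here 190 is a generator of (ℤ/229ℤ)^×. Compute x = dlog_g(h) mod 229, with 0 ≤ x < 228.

169

Baby-step giant-step with m = ceil(sqrt(228)) = 16.
Baby table (190^j mod 229 for j=0..15):
  0:1  1:190  2:147  3:221  4:83  5:198  6:64  7:23
  8:19  9:175  10:45  11:77  12:203  13:98  14:71  15:208
Giant step factor: 190^(-16) ≡ 144 (mod 229).
Scan 194·144^i mod 229 for i = 0, 1, …:
  i=0: 194   i=1: 227   i=2: 170   i=3: 206
  i=4: 123   i=5: 79   i=6: 155   i=7: 107
  i=8: 65   i=9: 200   i=10: 175
Match at i=10, j=9: x = 10·16 + 9 = 169.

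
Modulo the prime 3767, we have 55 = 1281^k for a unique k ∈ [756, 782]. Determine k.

776

Compute 1281^756 mod 3767 = 1176, then multiply by 1281 repeatedly:
  1281^756=1176  1281^757=3423  1281^758=75  1281^759=1900  1281^760=418
  1281^761=544  1281^762=3736  1281^763=1726  1281^764=3544  1281^765=629
  1281^766=3378  1281^767=2702  1281^768=3156  1281^769=845  1281^770=1316
  1281^771=1947  1281^772=353  1281^773=153  1281^774=109  1281^775=250
  1281^776=55
Found 55 at exponent 776.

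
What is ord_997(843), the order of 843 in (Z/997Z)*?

996

The order of 843 must divide p − 1 = 996 = 2^2 · 3 · 83.
Divisors: 1, 2, 3, 4, 6, 12, 83, 166, 249, 332, 498, 996.
Check each in increasing order: 843^1 ≡ 843;  843^2 ≡ 785;  843^3 ≡ 744;  843^4 ≡ 79;  843^6 ≡ 201;  843^12 ≡ 521;  843^83 ≡ 252;  843^166 ≡ 693;  843^249 ≡ 161;  843^332 ≡ 692;  843^498 ≡ 996;  843^996 ≡ 1.
Smallest exponent giving 1 is 996.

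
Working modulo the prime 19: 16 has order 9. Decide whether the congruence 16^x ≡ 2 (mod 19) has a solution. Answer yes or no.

⟨16⟩ has order 9; its elements mod 19 are {1, 4, 5, 6, 7, 9, 11, 16, 17}.
2 is not in this set.

no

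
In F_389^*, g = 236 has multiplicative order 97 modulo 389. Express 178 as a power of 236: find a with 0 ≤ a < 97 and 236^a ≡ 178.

40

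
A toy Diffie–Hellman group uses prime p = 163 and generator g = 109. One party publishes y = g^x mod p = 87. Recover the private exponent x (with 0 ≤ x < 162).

22

Successive powers of 109 modulo 163:
  109^0=1  109^1=109  109^2=145  109^3=157  109^4=161  109^5=108
  109^6=36  109^7=12  109^8=4  109^9=110  109^10=91  109^11=139
  109^12=155  109^13=106  109^14=144  109^15=48  109^16=16  109^17=114
  109^18=38  109^19=67  109^20=131  109^21=98  109^22=87
So 109^22 ≡ 87 (mod 163), giving x = 22.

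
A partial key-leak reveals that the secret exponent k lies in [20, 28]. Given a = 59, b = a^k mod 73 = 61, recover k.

Compute 59^20 mod 73 = 36, then multiply by 59 repeatedly:
  59^20=36  59^21=7  59^22=48  59^23=58  59^24=64
  59^25=53  59^26=61
Found 61 at exponent 26.

26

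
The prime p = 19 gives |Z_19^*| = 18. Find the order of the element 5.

The order of 5 must divide p − 1 = 18 = 2 · 3^2.
Divisors: 1, 2, 3, 6, 9, 18.
Check each in increasing order: 5^1 ≡ 5;  5^2 ≡ 6;  5^3 ≡ 11;  5^6 ≡ 7;  5^9 ≡ 1.
Smallest exponent giving 1 is 9.

9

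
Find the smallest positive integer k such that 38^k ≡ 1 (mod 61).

The order of 38 must divide p − 1 = 60 = 2^2 · 3 · 5.
Divisors: 1, 2, 3, 4, 5, 6, 10, 12, 15, 20, 30, 60.
Check each in increasing order: 38^1 ≡ 38;  38^2 ≡ 41;  38^3 ≡ 33;  38^4 ≡ 34;  38^5 ≡ 11;  38^6 ≡ 52;  38^10 ≡ 60;  38^12 ≡ 20;  38^15 ≡ 50;  38^20 ≡ 1.
Smallest exponent giving 1 is 20.

20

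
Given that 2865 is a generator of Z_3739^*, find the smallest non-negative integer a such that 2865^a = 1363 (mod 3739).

3147

Baby-step giant-step with m = ceil(sqrt(3738)) = 62.
Baby table (2865^j mod 3739 for j=0..61):
  0:1  1:2865  2:1120  3:738  4:1835  5:241  6:2489  7:712
  8:2125  9:1033  10:1996  11:1609  12:3337  13:3621  14:2179  15:2444
  16:2652  17:332  18:1474  19:1679  20:1981  21:3502  22:1493  23:29
  24:827  25:2568  26:2707  27:869  28:3250  29:1140  30:1953  31:1801
  32:45  33:1799  34:1793  35:3298  36:317  37:3367  38:3574  39:2128
  40:2150  41:1617  42:84  43:1364  44:605  45:2168  46:841  47:1549
  48:3431  49:3723  50:2767  51:775  52:3148  53:552  54:3622  55:1305
  56:3564  57:3390  58:2167  59:1715  60:429  61:2693
Giant step factor: 2865^(-62) ≡ 3638 (mod 3739).
Scan 1363·3638^i mod 3739 for i = 0, 1, …:
  i=0: 1363   i=1: 680   i=2: 2361   i=3: 835
  i=4: 1662   i=5: 393   i=6: 1436   i=7: 785
  i=8: 2973   i=9: 2586     …   i=49: 614
  i=50: 1549
Match at i=50, j=47: a = 50·62 + 47 = 3147.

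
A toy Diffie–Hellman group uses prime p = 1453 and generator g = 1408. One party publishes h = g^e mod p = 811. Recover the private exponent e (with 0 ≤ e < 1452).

41

Baby-step giant-step with m = ceil(sqrt(1452)) = 39.
Baby table (1408^j mod 1453 for j=0..38):
  0:1  1:1408  2:572  3:414  4:259  5:1422  6:1395  7:1157
  8:243  9:689  10:961  11:345  12:458  13:1185  14:436  15:722
  16:929  17:332  18:1043  19:1014  20:866  21:261  22:1332  23:1086
  24:532  25:761  26:627  27:845  28:1206  29:944  30:1110  31:905
  32:1412  33:392  34:1249  35:462  36:1005  37:1271  38:925
Giant step factor: 1408^(-39) ≡ 1348 (mod 1453).
Scan 811·1348^i mod 1453 for i = 0, 1, …:
  i=0: 811   i=1: 572
Match at i=1, j=2: e = 1·39 + 2 = 41.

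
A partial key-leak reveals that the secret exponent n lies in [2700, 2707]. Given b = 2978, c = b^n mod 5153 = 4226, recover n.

Compute 2978^2700 mod 5153 = 928, then multiply by 2978 repeatedly:
  2978^2700=928  2978^2701=1576  2978^2702=4098  2978^2703=1540  2978^2704=5103
  2978^2705=537  2978^2706=1756  2978^2707=4226
Found 4226 at exponent 2707.

2707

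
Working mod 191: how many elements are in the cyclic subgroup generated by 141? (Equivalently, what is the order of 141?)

The order of 141 must divide p − 1 = 190 = 2 · 5 · 19.
Divisors: 1, 2, 5, 10, 19, 38, 95, 190.
Check each in increasing order: 141^1 ≡ 141;  141^2 ≡ 17;  141^5 ≡ 66;  141^10 ≡ 154;  141^19 ≡ 7;  141^38 ≡ 49;  141^95 ≡ 190;  141^190 ≡ 1.
Smallest exponent giving 1 is 190.

190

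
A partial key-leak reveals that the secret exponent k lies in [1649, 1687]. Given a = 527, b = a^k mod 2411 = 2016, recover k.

1671

Compute 527^1649 mod 2411 = 2311, then multiply by 527 repeatedly:
  527^1649=2311  527^1650=342  527^1651=1820  527^1652=1973  527^1653=630
  527^1654=1703  527^1655=589  527^1656=1795  527^1657=853  527^1658=1085
  527^1659=388  527^1660=1952  527^1661=1618  527^1662=1603  527^1663=931
  527^1664=1204  527^1665=415  527^1666=1715  527^1667=2091  527^1668=130
  527^1669=1002  527^1670=45  527^1671=2016
Found 2016 at exponent 1671.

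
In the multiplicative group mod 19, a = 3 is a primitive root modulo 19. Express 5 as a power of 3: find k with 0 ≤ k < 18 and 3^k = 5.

4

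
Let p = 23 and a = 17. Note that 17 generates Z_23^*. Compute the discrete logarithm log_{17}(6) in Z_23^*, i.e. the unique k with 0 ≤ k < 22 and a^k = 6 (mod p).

12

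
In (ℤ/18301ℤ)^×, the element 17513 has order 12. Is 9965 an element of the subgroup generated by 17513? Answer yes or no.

yes

9965 ∈ ⟨17513⟩ iff 9965^12 ≡ 1 (mod 18301), since |⟨17513⟩| = 12.
9965^12 mod 18301 = 1.
Since 1 = 1, 9965 lies in the subgroup.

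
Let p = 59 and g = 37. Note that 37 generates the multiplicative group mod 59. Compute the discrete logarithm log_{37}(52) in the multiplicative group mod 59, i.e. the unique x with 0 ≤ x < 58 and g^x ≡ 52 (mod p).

Baby-step giant-step with m = ceil(sqrt(58)) = 8.
Baby table (37^j mod 59 for j=0..7):
  0:1  1:37  2:12  3:31  4:26  5:18  6:17  7:39
Giant step factor: 37^(-8) ≡ 35 (mod 59).
Scan 52·35^i mod 59 for i = 0, 1, …:
  i=0: 52   i=1: 50   i=2: 39
Match at i=2, j=7: x = 2·8 + 7 = 23.

23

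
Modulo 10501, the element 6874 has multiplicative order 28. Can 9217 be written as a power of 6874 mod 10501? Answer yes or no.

yes

9217 ∈ ⟨6874⟩ iff 9217^28 ≡ 1 (mod 10501), since |⟨6874⟩| = 28.
9217^28 mod 10501 = 1.
Since 1 = 1, 9217 lies in the subgroup.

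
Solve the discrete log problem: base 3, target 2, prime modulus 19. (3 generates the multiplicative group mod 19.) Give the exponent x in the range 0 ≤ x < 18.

7

Successive powers of 3 modulo 19:
  3^0=1  3^1=3  3^2=9  3^3=8  3^4=5  3^5=15
  3^6=7  3^7=2
So 3^7 ≡ 2 (mod 19), giving x = 7.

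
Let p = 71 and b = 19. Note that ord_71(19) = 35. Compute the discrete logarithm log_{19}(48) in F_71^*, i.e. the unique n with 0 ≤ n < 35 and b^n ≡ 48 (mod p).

Successive powers of 19 modulo 71:
  19^0=1  19^1=19  19^2=6  19^3=43  19^4=36  19^5=45
  19^6=3  19^7=57  19^8=18  19^9=58  19^10=37  19^11=64
  19^12=9  19^13=29  19^14=54  19^15=32  19^16=40  19^17=50
  19^18=27  19^19=16  19^20=20  19^21=25  19^22=49  19^23=8
  19^24=10  19^25=48
So 19^25 ≡ 48 (mod 71), giving n = 25.

25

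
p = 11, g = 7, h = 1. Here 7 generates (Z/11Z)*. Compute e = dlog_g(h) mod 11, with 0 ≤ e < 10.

0

Successive powers of 7 modulo 11:
  7^0=1
So 7^0 ≡ 1 (mod 11), giving e = 0.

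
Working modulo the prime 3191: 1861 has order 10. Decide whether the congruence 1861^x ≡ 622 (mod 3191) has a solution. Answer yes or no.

⟨1861⟩ has order 10; its elements mod 3191 are {1, 1086, 1143, 1274, 1330, 1861, 1917, 2048, 2105, 3190}.
622 is not in this set.

no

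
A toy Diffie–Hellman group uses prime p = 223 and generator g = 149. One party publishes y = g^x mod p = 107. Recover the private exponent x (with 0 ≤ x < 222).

67

Baby-step giant-step with m = ceil(sqrt(222)) = 15.
Baby table (149^j mod 223 for j=0..14):
  0:1  1:149  2:124  3:190  4:212  5:145  6:197  7:140
  8:121  9:189  10:63  11:21  12:7  13:151  14:199
Giant step factor: 149^(-15) ≡ 195 (mod 223).
Scan 107·195^i mod 223 for i = 0, 1, …:
  i=0: 107   i=1: 126   i=2: 40   i=3: 218
  i=4: 140
Match at i=4, j=7: x = 4·15 + 7 = 67.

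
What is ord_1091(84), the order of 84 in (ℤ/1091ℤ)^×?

109

The order of 84 must divide p − 1 = 1090 = 2 · 5 · 109.
Divisors: 1, 2, 5, 10, 109, 218, 545, 1090.
Check each in increasing order: 84^1 ≡ 84;  84^2 ≡ 510;  84^5 ≡ 34;  84^10 ≡ 65;  84^109 ≡ 1.
Smallest exponent giving 1 is 109.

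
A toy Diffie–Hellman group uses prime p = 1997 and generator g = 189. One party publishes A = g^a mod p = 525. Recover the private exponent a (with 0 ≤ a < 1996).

Baby-step giant-step with m = ceil(sqrt(1996)) = 45.
Baby table (189^j mod 1997 for j=0..44):
  0:1  1:189  2:1772  3:1409  4:700  5:498  6:263  7:1779
  8:735  9:1122  10:376  11:1169  12:1271  13:579  14:1593  15:1527
  16:1035  17:1906  18:774  19:505  20:1586  21:204  22:613  23:31
  24:1865  25:1013  26:1742  27:1730  28:1459  29:165  30:1230  31:818
  32:833  33:1671  34:293  35:1458  36:1973  37:1455  38:1406  39:133
  40:1173  41:30  42:1676  43:1238  44:333
Giant step factor: 189^(-45) ≡ 634 (mod 1997).
Scan 525·634^i mod 1997 for i = 0, 1, …:
  i=0: 525   i=1: 1348   i=2: 1913   i=3: 663
  i=4: 972   i=5: 1172   i=6: 164   i=7: 132
  i=8: 1811   i=9: 1896     …   i=28: 1277
  i=29: 833
Match at i=29, j=32: a = 29·45 + 32 = 1337.

1337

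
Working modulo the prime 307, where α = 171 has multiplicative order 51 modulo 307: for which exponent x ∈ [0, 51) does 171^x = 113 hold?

16

Baby-step giant-step with m = ceil(sqrt(51)) = 8.
Baby table (171^j mod 307 for j=0..7):
  0:1  1:171  2:76  3:102  4:250  5:77  6:273  7:19
Giant step factor: 171^(-8) ≡ 295 (mod 307).
Scan 113·295^i mod 307 for i = 0, 1, …:
  i=0: 113   i=1: 179   i=2: 1
Match at i=2, j=0: x = 2·8 + 0 = 16.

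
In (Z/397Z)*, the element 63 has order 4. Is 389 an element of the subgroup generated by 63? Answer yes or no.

no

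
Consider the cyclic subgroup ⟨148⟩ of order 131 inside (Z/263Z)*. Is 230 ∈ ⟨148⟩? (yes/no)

no

230 ∈ ⟨148⟩ iff 230^131 ≡ 1 (mod 263), since |⟨148⟩| = 131.
230^131 mod 263 = 262.
Since 262 ≠ 1, 230 does not lie in the subgroup.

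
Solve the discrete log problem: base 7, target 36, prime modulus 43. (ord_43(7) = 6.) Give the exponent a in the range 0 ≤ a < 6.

4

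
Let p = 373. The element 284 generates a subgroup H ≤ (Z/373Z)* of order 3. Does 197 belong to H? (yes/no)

no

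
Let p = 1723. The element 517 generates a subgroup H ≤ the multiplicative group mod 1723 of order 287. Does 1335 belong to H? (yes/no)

yes

1335 ∈ ⟨517⟩ iff 1335^287 ≡ 1 (mod 1723), since |⟨517⟩| = 287.
1335^287 mod 1723 = 1.
Since 1 = 1, 1335 lies in the subgroup.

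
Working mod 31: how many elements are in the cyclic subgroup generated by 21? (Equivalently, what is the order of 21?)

The order of 21 must divide p − 1 = 30 = 2 · 3 · 5.
Divisors: 1, 2, 3, 5, 6, 10, 15, 30.
Check each in increasing order: 21^1 ≡ 21;  21^2 ≡ 7;  21^3 ≡ 23;  21^5 ≡ 6;  21^6 ≡ 2;  21^10 ≡ 5;  21^15 ≡ 30;  21^30 ≡ 1.
Smallest exponent giving 1 is 30.

30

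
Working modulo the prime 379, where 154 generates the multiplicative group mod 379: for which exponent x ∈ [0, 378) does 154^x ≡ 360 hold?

67

Baby-step giant-step with m = ceil(sqrt(378)) = 20.
Baby table (154^j mod 379 for j=0..19):
  0:1  1:154  2:218  3:220  4:149  5:206  6:267  7:186
  8:219  9:374  10:367  11:47  12:37  13:13  14:107  15:181
  16:207  17:42  18:25  19:60
Giant step factor: 154^(-20) ≡ 329 (mod 379).
Scan 360·329^i mod 379 for i = 0, 1, …:
  i=0: 360   i=1: 192   i=2: 254   i=3: 186
Match at i=3, j=7: x = 3·20 + 7 = 67.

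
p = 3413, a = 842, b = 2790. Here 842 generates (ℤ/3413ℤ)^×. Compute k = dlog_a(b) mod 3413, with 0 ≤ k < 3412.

2205

Baby-step giant-step with m = ceil(sqrt(3412)) = 59.
Baby table (842^j mod 3413 for j=0..58):
  0:1  1:842  2:2473  3:336  4:3046  5:1569  6:267  7:2969
  8:1582  9:974  10:988  11:2537  12:3029  13:907  14:2595  15:670
  16:995  17:1605  18:3275  19:3259  20:26  21:1414  22:2864  23:1910
  24:697  25:3251  26:116  27:2108  28:176  29:1433  30:1797  31:1115
  32:255  33:3104  34:2623  35:355  36:1979  37:774  38:3238  39:2822
  40:676  41:2634  42:2791  43:1878  44:1057  45:2614  46:3016  47:200
  48:1163  49:3128  50:2353  51:1686  52:3217  53:2205  54:3351  55:2404
  56:259  57:3059  58:2276
Giant step factor: 842^(-59) ≡ 910 (mod 3413).
Scan 2790·910^i mod 3413 for i = 0, 1, …:
  i=0: 2790   i=1: 3041   i=2: 2780   i=3: 767
  i=4: 1718   i=5: 226   i=6: 880   i=7: 2158
  i=8: 1305   i=9: 3239     …   i=36: 2411
  i=37: 2864
Match at i=37, j=22: k = 37·59 + 22 = 2205.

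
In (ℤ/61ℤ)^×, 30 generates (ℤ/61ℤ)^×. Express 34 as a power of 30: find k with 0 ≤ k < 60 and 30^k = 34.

Successive powers of 30 modulo 61:
  30^0=1  30^1=30  30^2=46  30^3=38  30^4=42  30^5=40
  30^6=41  30^7=10  30^8=56  30^9=33  30^10=14  30^11=54
  30^12=34
So 30^12 ≡ 34 (mod 61), giving k = 12.

12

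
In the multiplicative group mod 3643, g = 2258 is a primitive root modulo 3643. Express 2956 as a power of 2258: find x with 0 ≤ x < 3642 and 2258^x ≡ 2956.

Baby-step giant-step with m = ceil(sqrt(3642)) = 61.
Baby table (2258^j mod 3643 for j=0..60):
  0:1  1:2258  2:2007  3:3557  4:2534  5:2262  6:110  7:656
  8:2190  9:1469  10:1872  11:1096  12:1171  13:2943  14:462  15:1298
  16:1912  17:341  18:1305  19:3146  20:3461  21:703  22:2669  23:1080
  24:1473  25:3618  26:1838  27:827  28:2150  29:2224  30:1738  31:893
  32:1815  33:3538  34:3348  35:559  36:1744  37:3512  38:2928  39:3022
  40:337  41:3202  42:2404  43:162  44:1496  45:907  46:640  47:2492
  48:2144  49:3248  50:625  51:1409  52:1183  53:895  54:2688  55:266
  56:3176  57:1984  58:2625  59:89  60:597
Giant step factor: 2258^(-61) ≡ 1162 (mod 3643).
Scan 2956·1162^i mod 3643 for i = 0, 1, …:
  i=0: 2956   i=1: 3166   i=2: 3105   i=3: 1440
  i=4: 1143   i=5: 2114   i=6: 1086   i=7: 1454
  i=8: 2839   i=9: 2003     …   i=46: 849
  i=47: 2928
Match at i=47, j=38: x = 47·61 + 38 = 2905.

2905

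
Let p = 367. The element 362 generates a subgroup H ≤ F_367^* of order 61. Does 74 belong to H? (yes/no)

yes

74 ∈ ⟨362⟩ iff 74^61 ≡ 1 (mod 367), since |⟨362⟩| = 61.
74^61 mod 367 = 1.
Since 1 = 1, 74 lies in the subgroup.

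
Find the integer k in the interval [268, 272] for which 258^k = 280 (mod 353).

Compute 258^268 mod 353 = 280, then multiply by 258 repeatedly:
  258^268=280
Found 280 at exponent 268.

268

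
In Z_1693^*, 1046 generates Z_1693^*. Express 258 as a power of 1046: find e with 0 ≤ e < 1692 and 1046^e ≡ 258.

701

Baby-step giant-step with m = ceil(sqrt(1692)) = 42.
Baby table (1046^j mod 1693 for j=0..41):
  0:1  1:1046  2:438  3:1038  4:535  5:920  6:696  7:26
  8:108  9:1230  10:1593  11:366  12:218  13:1166  14:676  15:1115
  16:1506  17:786  18:1051  19:589  20:1535  21:646  22:209  23:217
  24:120  25:238  26:77  27:971  28:1559  29:355  30:563  31:1427
  32:1109  33:309  34:1544  35:1595  36:765  37:1094  38:1549  39:53
  40:1262  41:1205
Giant step factor: 1046^(-42) ≡ 697 (mod 1693).
Scan 258·697^i mod 1693 for i = 0, 1, …:
  i=0: 258   i=1: 368   i=2: 853   i=3: 298
  i=4: 1160   i=5: 959   i=6: 1381   i=7: 933
  i=8: 189   i=9: 1372     …   i=15: 1215
  i=16: 355
Match at i=16, j=29: e = 16·42 + 29 = 701.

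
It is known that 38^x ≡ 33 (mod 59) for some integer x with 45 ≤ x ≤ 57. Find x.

Compute 38^45 mod 59 = 23, then multiply by 38 repeatedly:
  38^45=23  38^46=48  38^47=54  38^48=46  38^49=37
  38^50=49  38^51=33
Found 33 at exponent 51.

51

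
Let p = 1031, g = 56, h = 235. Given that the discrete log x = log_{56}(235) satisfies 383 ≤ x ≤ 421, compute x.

Compute 56^383 mod 1031 = 354, then multiply by 56 repeatedly:
  56^383=354  56^384=235
Found 235 at exponent 384.

384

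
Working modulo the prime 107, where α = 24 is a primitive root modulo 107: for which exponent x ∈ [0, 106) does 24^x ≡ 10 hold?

Baby-step giant-step with m = ceil(sqrt(106)) = 11.
Baby table (24^j mod 107 for j=0..10):
  0:1  1:24  2:41  3:21  4:76  5:5  6:13  7:98
  8:105  9:59  10:25
Giant step factor: 24^(-11) ≡ 28 (mod 107).
Scan 10·28^i mod 107 for i = 0, 1, …:
  i=0: 10   i=1: 66   i=2: 29   i=3: 63
  i=4: 52   i=5: 65   i=6: 1
Match at i=6, j=0: x = 6·11 + 0 = 66.

66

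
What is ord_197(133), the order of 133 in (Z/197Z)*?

49

The order of 133 must divide p − 1 = 196 = 2^2 · 7^2.
Divisors: 1, 2, 4, 7, 14, 28, 49, 98, 196.
Check each in increasing order: 133^1 ≡ 133;  133^2 ≡ 156;  133^4 ≡ 105;  133^7 ≡ 114;  133^14 ≡ 191;  133^28 ≡ 36;  133^49 ≡ 1.
Smallest exponent giving 1 is 49.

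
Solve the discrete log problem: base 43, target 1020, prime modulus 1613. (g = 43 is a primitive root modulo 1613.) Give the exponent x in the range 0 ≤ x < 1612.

1058

Baby-step giant-step with m = ceil(sqrt(1612)) = 41.
Baby table (43^j mod 1613 for j=0..40):
  0:1  1:43  2:236  3:470  4:854  5:1236  6:1532  7:1356
  8:240  9:642  10:185  11:1503  12:109  13:1461  14:1529  15:1227
  16:1145  17:845  18:849  19:1021  20:352  21:619  22:809  23:914
  24:590  25:1175  26:522  27:1477  28:604  29:164  30:600  31:1605
  32:1269  33:1338  34:1079  35:1233  36:1403  37:648  38:443  39:1306
  40:1316
Giant step factor: 43^(-41) ≡ 1043 (mod 1613).
Scan 1020·1043^i mod 1613 for i = 0, 1, …:
  i=0: 1020   i=1: 893   i=2: 698   i=3: 551
  i=4: 465   i=5: 1095   i=6: 81   i=7: 607
  i=8: 805   i=9: 855     …   i=24: 524
  i=25: 1338
Match at i=25, j=33: x = 25·41 + 33 = 1058.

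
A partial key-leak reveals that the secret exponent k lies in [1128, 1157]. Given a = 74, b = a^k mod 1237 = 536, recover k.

1136

Compute 74^1128 mod 1237 = 748, then multiply by 74 repeatedly:
  74^1128=748  74^1129=924  74^1130=341  74^1131=494  74^1132=683
  74^1133=1062  74^1134=657  74^1135=375  74^1136=536
Found 536 at exponent 1136.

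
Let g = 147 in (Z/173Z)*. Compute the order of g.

The order of 147 must divide p − 1 = 172 = 2^2 · 43.
Divisors: 1, 2, 4, 43, 86, 172.
Check each in increasing order: 147^1 ≡ 147;  147^2 ≡ 157;  147^4 ≡ 83;  147^43 ≡ 80;  147^86 ≡ 172;  147^172 ≡ 1.
Smallest exponent giving 1 is 172.

172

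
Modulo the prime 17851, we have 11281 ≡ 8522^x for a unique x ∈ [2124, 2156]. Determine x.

2135

Compute 8522^2124 mod 17851 = 9441, then multiply by 8522 repeatedly:
  8522^2124=9441  8522^2125=1745  8522^2126=1007  8522^2127=13174  8522^2128=3889
  8522^2129=10602  8522^2130=6333  8522^2131=6253  8522^2132=2831  8522^2133=9081
  8522^2134=4197  8522^2135=11281
Found 11281 at exponent 2135.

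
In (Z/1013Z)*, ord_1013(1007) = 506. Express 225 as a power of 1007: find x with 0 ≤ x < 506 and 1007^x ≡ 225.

196

Baby-step giant-step with m = ceil(sqrt(506)) = 23.
Baby table (1007^j mod 1013 for j=0..22):
  0:1  1:1007  2:36  3:797  4:283  5:328  6:58  7:665
  8:62  9:641  10:206  11:790  12:325  13:76  14:557  15:710
  16:805  17:235  18:616  19:356  20:903  21:660  22:92
Giant step factor: 1007^(-23) ≡ 846 (mod 1013).
Scan 225·846^i mod 1013 for i = 0, 1, …:
  i=0: 225   i=1: 919   i=2: 503   i=3: 78
  i=4: 143   i=5: 431   i=6: 959   i=7: 914
  i=8: 325
Match at i=8, j=12: x = 8·23 + 12 = 196.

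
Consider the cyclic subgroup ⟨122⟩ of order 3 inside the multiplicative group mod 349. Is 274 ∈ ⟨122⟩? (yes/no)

no

⟨122⟩ has order 3; its elements mod 349 are {1, 122, 226}.
274 is not in this set.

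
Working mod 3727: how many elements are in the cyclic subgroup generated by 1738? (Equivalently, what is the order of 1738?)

1242

The order of 1738 must divide p − 1 = 3726 = 2 · 3^4 · 23.
Divisors: 1, 2, 3, 6, 9, 18, 23, 27, 46, 54, 69, 81, 138, 162, 207, 414, 621, 1242, 1863, 3726.
Check each in increasing order: 1738^1 ≡ 1738;  1738^2 ≡ 1774;  1738^3 ≡ 983;  1738^6 ≡ 996;  1738^9 ≡ 2594;  1738^18 ≡ 1601;  1738^23 ≡ 2796;  1738^27 ≡ 1116;  1738^46 ≡ 2097;  1738^54 ≡ 638;  1738^69 ≡ 641;  1738^81 ≡ 151;  1738^138 ≡ 911;  1738^162 ≡ 439;  1738^207 ≡ 2539;  1738^414 ≡ 2538;  1738^621 ≡ 3726;  1738^1242 ≡ 1.
Smallest exponent giving 1 is 1242.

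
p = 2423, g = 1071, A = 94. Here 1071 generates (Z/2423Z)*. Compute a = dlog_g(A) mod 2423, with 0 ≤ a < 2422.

74

Baby-step giant-step with m = ceil(sqrt(2422)) = 50.
Baby table (1071^j mod 2423 for j=0..49):
  0:1  1:1071  2:962  3:527  4:2281  5:567  6:1507  7:279
  8:780  9:1868  10:1653  11:1573  12:698  13:1274  14:305  15:1973
  16:227  17:817  18:304  19:902  20:1688  21:290  22:446  23:335
  24:181  25:11  26:2089  27:890  28:951  29:861  30:1391  31:2039
  32:646  33:1311  34:1164  35:1222  36:342  37:409  38:1899  39:932
  40:2319  41:74  42:1718  43:921  44:230  45:1607  46:767  47:60
  48:1262  49:1991
Giant step factor: 1071^(-50) ≡ 801 (mod 2423).
Scan 94·801^i mod 2423 for i = 0, 1, …:
  i=0: 94   i=1: 181
Match at i=1, j=24: a = 1·50 + 24 = 74.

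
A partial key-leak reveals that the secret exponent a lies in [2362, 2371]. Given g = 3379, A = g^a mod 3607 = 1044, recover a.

2367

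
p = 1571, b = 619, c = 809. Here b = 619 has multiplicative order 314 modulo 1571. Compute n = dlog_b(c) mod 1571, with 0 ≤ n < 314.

89

Baby-step giant-step with m = ceil(sqrt(314)) = 18.
Baby table (619^j mod 1571 for j=0..17):
  0:1  1:619  2:1408  3:1218  4:1433  5:983  6:500  7:13
  8:192  9:1023  10:124  11:1348  12:211  13:216  14:169  15:925
  16:731  17:41
Giant step factor: 619^(-18) ≡ 278 (mod 1571).
Scan 809·278^i mod 1571 for i = 0, 1, …:
  i=0: 809   i=1: 249   i=2: 98   i=3: 537
  i=4: 41
Match at i=4, j=17: n = 4·18 + 17 = 89.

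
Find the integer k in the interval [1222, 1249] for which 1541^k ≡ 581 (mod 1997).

1243

Compute 1541^1222 mod 1997 = 549, then multiply by 1541 repeatedly:
  1541^1222=549  1541^1223=1278  1541^1224=356  1541^1225=1418  1541^1226=420
  1541^1227=192  1541^1228=316  1541^1229=1685  1541^1230=485  1541^1231=507
  1541^1232=460  1541^1233=1922  1541^1234=251  1541^1235=1370  1541^1236=341
  1541^1237=270  1541^1238=694  1541^1239=1059  1541^1240=370  1541^1241=1025
  1541^1242=1895  1541^1243=581
Found 581 at exponent 1243.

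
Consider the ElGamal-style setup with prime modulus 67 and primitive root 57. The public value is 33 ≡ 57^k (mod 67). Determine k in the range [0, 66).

Successive powers of 57 modulo 67:
  57^0=1  57^1=57  57^2=33
So 57^2 ≡ 33 (mod 67), giving k = 2.

2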